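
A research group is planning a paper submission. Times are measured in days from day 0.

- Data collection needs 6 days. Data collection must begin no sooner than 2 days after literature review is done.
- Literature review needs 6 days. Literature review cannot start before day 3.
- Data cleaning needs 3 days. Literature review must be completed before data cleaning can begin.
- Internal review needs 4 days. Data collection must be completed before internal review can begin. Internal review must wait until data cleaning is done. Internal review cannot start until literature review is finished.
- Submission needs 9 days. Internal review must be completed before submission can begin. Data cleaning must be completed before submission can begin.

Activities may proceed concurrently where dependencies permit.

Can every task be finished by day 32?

Yes

After its own release at day 3, literature review can start at day 3 and finishes at day 9.
Data cleaning cannot begin until literature review (finishes day 9). It runs from day 9 to 9 + 3 = day 12.
Data collection cannot begin until literature review (finishes day 9, plus 2-day gap → day 11). It runs from day 11 to 11 + 6 = day 17.
Internal review needs all of data collection (finishes day 17); data cleaning (finishes day 12); literature review (finishes day 9). That puts its earliest start at day 17; it finishes at 17 + 4 = day 21.
Submission needs all of internal review (finishes day 21); data cleaning (finishes day 12). That puts its earliest start at day 21; it finishes at 21 + 9 = day 30.
Every task is finished by day 30, which is no later than the deadline of 32, so the schedule is feasible.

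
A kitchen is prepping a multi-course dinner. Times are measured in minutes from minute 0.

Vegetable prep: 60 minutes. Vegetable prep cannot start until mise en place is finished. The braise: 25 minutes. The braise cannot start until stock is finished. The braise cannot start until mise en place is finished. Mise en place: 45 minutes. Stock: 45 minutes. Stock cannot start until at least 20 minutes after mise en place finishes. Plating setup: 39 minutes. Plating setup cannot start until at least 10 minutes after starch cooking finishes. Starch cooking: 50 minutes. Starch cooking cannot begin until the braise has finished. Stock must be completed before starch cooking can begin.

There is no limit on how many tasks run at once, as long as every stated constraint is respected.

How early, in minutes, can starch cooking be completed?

Mise en place has no prerequisites, so it starts at minute 0 and finishes at minute 45.
Stock waits on mise en place (finishes minute 45, plus 20-minute gap → minute 65), so it starts at minute 65 and finishes at 65 + 45 = minute 110.
The braise cannot start until stock (finishes minute 110); mise en place (finishes minute 45). The controlling bound is minute 110, so the braise finishes at 110 + 25 = minute 135.
Starch cooking needs all of the braise (finishes minute 135); stock (finishes minute 110). That puts its earliest start at minute 135; it finishes at 135 + 50 = minute 185.

185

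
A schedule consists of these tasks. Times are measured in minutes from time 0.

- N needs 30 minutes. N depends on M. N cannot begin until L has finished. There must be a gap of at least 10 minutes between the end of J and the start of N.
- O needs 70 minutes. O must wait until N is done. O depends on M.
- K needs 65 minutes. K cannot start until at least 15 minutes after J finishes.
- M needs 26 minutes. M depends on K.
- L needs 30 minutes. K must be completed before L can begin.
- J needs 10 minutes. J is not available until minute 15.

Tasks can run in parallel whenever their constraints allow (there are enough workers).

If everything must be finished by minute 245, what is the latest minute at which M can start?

O has no dependents, so it just needs to finish by minute 245. Starting by 245 − 70 = minute 175 achieves that.
Since O (must start by minute 175) depends on it, N must finish by minute 175. Backing off its 30-minute duration gives a latest start of minute 145.
M has several dependents: N (must start by minute 145); O (must start by minute 175). The earliest of those limits is minute 145, so M must start by 145 − 26 = minute 119.

119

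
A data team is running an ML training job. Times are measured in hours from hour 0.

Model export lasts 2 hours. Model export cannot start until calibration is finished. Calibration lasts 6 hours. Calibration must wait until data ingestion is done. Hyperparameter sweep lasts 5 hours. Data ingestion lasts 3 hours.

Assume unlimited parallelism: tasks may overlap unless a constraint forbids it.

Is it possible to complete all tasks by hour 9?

Nothing blocks hyperparameter sweep, so it runs from hour 0 to hour 5.
Data ingestion has no prerequisites, so it starts at hour 0 and finishes at hour 3.
Calibration cannot begin until data ingestion (finishes hour 3). It runs from hour 3 to 3 + 6 = hour 9.
After calibration (finishes hour 9), model export can start at hour 9 and finishes at hour 11.
The earliest everything can be done is hour 11, which is after the deadline of 9, so it is not possible.

No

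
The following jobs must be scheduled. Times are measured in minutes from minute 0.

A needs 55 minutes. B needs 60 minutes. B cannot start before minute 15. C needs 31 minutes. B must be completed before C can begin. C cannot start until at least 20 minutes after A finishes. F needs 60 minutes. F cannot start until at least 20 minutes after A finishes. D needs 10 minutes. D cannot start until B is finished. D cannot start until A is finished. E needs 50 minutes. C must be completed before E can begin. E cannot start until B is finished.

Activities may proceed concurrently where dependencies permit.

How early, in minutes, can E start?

After its own release at minute 15, B can start at minute 15 and finishes at minute 75.
Nothing blocks A, so it runs from minute 0 to minute 55.
For C: B (finishes minute 75); A (finishes minute 55, plus 20-minute gap → minute 75). Taking the maximum gives a start of minute 75, and it finishes at 75 + 31 = minute 106.
E waits on C (finishes minute 106); B (finishes minute 75). The latest of these is minute 106, which is the earliest E can start.

106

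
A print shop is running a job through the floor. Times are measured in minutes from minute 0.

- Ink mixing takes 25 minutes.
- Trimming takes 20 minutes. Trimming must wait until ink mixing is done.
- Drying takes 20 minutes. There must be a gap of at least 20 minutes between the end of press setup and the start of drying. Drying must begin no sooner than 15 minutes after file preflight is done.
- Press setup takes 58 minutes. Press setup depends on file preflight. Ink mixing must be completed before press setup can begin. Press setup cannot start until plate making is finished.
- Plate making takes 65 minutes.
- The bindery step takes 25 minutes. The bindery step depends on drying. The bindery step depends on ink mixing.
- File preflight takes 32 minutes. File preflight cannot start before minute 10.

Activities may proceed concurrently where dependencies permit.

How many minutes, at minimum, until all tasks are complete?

Nothing blocks ink mixing, so it runs from minute 0 to minute 25.
Trimming cannot begin until ink mixing (finishes minute 25). It runs from minute 25 to 25 + 20 = minute 45.
Plate making can start immediately at minute 0; it finishes at minute 65.
File preflight cannot begin until its own release at minute 10. It runs from minute 10 to 10 + 32 = minute 42.
Press setup needs all of file preflight (finishes minute 42); ink mixing (finishes minute 25); plate making (finishes minute 65). That puts its earliest start at minute 65; it finishes at 65 + 58 = minute 123.
Drying cannot start until press setup (finishes minute 123, plus 20-minute gap → minute 143); file preflight (finishes minute 42, plus 15-minute gap → minute 57). The controlling bound is minute 143, so drying finishes at 143 + 20 = minute 163.
For the bindery step: drying (finishes minute 163); ink mixing (finishes minute 25). Taking the maximum gives a start of minute 163, and it finishes at 163 + 25 = minute 188.
All tasks are finished once the last one completes. Finish times: File preflight at 42, Plate making at 65, Ink mixing at 25, Press setup at 123, Drying at 163, Trimming at 45, The bindery step at 188. The latest is minute 188.

188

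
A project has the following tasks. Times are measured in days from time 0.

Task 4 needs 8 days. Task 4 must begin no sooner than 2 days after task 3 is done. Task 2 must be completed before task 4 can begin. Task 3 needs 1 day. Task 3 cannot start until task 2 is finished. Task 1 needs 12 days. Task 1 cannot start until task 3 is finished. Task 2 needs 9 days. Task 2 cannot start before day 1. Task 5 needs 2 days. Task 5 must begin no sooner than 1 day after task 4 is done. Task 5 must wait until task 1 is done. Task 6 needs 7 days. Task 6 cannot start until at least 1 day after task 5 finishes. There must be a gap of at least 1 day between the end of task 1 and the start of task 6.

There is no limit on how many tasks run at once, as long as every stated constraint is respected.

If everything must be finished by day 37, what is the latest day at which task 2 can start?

5

Task 6 must finish by day 37; it takes 7 days, so it must start by 37 − 7 = day 30.
Since task 6 (must start by day 30, minus 1-day gap → day 29) depends on it, task 5 must finish by day 29. Backing off its 2-day duration gives a latest start of day 27.
Task 1 feeds task 5 (must start by day 27); task 6 (must start by day 30, minus 1-day gap → day 29). Taking the minimum, task 1 must finish by day 27 and start by 27 − 12 = day 15.
Task 4 has to be done before task 5 (must start by day 27, minus 1-day gap → day 26). That means finishing by day 26, i.e. starting by 26 − 8 = day 18.
For task 3: task 1 (must start by day 15); task 4 (must start by day 18, minus 2-day gap → day 16). The most restrictive is day 15; with a 1-day duration, task 3 must start by day 14.
Task 2 feeds task 3 (must start by day 14); task 4 (must start by day 18). Taking the minimum, task 2 must finish by day 14 and start by 14 − 9 = day 5.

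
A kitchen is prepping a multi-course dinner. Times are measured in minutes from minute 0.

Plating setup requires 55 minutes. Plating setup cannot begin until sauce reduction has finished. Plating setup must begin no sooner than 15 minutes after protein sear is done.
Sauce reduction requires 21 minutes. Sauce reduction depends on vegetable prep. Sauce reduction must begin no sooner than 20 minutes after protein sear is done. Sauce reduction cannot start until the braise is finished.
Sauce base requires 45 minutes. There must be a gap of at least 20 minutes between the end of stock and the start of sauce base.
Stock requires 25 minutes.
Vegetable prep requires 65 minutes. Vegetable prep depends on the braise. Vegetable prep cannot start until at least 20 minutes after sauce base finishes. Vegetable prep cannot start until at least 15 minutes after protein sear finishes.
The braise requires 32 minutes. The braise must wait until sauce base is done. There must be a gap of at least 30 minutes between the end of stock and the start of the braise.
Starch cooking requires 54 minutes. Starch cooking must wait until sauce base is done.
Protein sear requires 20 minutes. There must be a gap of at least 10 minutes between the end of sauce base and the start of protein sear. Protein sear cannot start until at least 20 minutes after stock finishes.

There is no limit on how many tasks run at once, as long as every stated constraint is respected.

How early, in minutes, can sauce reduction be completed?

221

Nothing blocks stock, so it runs from minute 0 to minute 25.
Sauce base cannot begin until stock (finishes minute 25, plus 20-minute gap → minute 45). It runs from minute 45 to 45 + 45 = minute 90.
Protein sear needs all of sauce base (finishes minute 90, plus 10-minute gap → minute 100); stock (finishes minute 25, plus 20-minute gap → minute 45). That puts its earliest start at minute 100; it finishes at 100 + 20 = minute 120.
For the braise: sauce base (finishes minute 90); stock (finishes minute 25, plus 30-minute gap → minute 55). Taking the maximum gives a start of minute 90, and it finishes at 90 + 32 = minute 122.
Vegetable prep cannot start until the braise (finishes minute 122); sauce base (finishes minute 90, plus 20-minute gap → minute 110); protein sear (finishes minute 120, plus 15-minute gap → minute 135). The controlling bound is minute 135, so vegetable prep finishes at 135 + 65 = minute 200.
For sauce reduction: vegetable prep (finishes minute 200); protein sear (finishes minute 120, plus 20-minute gap → minute 140); the braise (finishes minute 122). Taking the maximum gives a start of minute 200, and it finishes at 200 + 21 = minute 221.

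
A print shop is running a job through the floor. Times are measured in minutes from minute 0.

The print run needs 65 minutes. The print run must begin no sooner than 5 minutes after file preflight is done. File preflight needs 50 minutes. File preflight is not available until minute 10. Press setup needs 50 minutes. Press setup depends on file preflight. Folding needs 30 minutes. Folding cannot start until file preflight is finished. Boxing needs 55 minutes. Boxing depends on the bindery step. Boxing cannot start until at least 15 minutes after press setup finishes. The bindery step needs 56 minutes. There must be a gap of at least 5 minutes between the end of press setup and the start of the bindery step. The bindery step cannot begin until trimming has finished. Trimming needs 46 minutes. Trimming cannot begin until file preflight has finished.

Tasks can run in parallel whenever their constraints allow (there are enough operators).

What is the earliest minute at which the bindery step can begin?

File preflight cannot begin until its own release at minute 10. It runs from minute 10 to 10 + 50 = minute 60.
Trimming waits on file preflight (finishes minute 60), so it starts at minute 60 and finishes at 60 + 46 = minute 106.
Press setup waits on file preflight (finishes minute 60), so it starts at minute 60 and finishes at 60 + 50 = minute 110.
The bindery step waits on press setup (finishes minute 110, plus 5-minute gap → minute 115); trimming (finishes minute 106). The latest of these is minute 115, which is the earliest the bindery step can start.

115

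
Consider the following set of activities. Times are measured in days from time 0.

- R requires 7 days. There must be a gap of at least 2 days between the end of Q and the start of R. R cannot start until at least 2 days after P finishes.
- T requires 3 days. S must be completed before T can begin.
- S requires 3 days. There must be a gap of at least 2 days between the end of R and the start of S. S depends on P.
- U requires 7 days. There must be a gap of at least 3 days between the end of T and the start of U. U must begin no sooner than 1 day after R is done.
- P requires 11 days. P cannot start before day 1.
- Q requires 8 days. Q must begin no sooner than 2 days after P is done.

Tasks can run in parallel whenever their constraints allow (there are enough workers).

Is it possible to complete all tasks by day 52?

P cannot begin until its own release at day 1. It runs from day 1 to 1 + 11 = day 12.
Q waits on P (finishes day 12, plus 2-day gap → day 14), so it starts at day 14 and finishes at 14 + 8 = day 22.
R has to wait for Q (finishes day 22, plus 2-day gap → day 24); P (finishes day 12, plus 2-day gap → day 14). The latest of these is day 24, so R runs day 24 to 24 + 7 = day 31.
S cannot start until R (finishes day 31, plus 2-day gap → day 33); P (finishes day 12). The controlling bound is day 33, so S finishes at 33 + 3 = day 36.
After S (finishes day 36), T can start at day 36 and finishes at day 39.
U has to wait for T (finishes day 39, plus 3-day gap → day 42); R (finishes day 31, plus 1-day gap → day 32). The latest of these is day 42, so U runs day 42 to 42 + 7 = day 49.
Every task is finished by day 49, which is no later than the deadline of 52, so the schedule is feasible.

Yes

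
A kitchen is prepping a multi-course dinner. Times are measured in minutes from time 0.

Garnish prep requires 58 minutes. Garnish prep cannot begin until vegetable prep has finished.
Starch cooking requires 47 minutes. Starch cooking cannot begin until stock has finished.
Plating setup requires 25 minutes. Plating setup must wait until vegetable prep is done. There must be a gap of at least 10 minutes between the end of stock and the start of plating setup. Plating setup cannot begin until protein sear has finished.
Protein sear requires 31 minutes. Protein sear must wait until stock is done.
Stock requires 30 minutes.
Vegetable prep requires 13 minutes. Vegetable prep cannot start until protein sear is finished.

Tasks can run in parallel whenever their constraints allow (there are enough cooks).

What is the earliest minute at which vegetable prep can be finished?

Nothing blocks stock, so it runs from minute 0 to minute 30.
Protein sear waits on stock (finishes minute 30), so it starts at minute 30 and finishes at 30 + 31 = minute 61.
Vegetable prep waits on protein sear (finishes minute 61), so it starts at minute 61 and finishes at 61 + 13 = minute 74.

74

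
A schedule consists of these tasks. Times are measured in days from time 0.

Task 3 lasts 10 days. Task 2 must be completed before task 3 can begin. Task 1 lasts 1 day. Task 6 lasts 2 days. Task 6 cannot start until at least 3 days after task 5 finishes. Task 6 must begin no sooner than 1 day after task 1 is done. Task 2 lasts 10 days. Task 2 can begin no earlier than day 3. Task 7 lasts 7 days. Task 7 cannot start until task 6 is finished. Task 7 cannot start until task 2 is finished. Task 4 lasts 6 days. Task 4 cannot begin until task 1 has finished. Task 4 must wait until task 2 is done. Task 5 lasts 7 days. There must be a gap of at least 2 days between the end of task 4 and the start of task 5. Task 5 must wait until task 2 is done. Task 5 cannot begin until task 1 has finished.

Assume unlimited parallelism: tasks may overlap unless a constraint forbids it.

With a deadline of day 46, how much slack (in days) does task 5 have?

6

Task 2 waits on its own release at day 3, so it starts at day 3 and finishes at 3 + 10 = day 13.
Nothing blocks task 1, so it runs from day 0 to day 1.
For task 4: task 1 (finishes day 1); task 2 (finishes day 13). Taking the maximum gives a start of day 13, and it finishes at 13 + 6 = day 19.
Task 5 has to wait for task 4 (finishes day 19, plus 2-day gap → day 21); task 2 (finishes day 13); task 1 (finishes day 1). The latest of these is day 21, so task 5 runs day 21 to 21 + 7 = day 28.

Working backward from the deadline:
Task 7 has no dependents, so it just needs to finish by day 46. Starting by 46 − 7 = day 39 achieves that.
Task 6 feeds into task 7 (must start by day 39); so task 6 must finish by day 39 and therefore start by day 37.
Task 5 has to be done before task 6 (must start by day 37, minus 3-day gap → day 34). That means finishing by day 34, i.e. starting by 34 − 7 = day 27.
So task 5 can start as early as day 21 and as late as day 27, giving 27 − 21 = 6 days of slack.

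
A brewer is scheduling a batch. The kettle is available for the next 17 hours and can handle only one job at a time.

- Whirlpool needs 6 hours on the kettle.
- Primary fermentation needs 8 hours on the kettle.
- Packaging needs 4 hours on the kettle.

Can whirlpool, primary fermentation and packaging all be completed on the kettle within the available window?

No

Running back to back, the jobs need 6 + 8 + 4 = 18 hours on the kettle.
Since 18 > 17, they cannot all fit.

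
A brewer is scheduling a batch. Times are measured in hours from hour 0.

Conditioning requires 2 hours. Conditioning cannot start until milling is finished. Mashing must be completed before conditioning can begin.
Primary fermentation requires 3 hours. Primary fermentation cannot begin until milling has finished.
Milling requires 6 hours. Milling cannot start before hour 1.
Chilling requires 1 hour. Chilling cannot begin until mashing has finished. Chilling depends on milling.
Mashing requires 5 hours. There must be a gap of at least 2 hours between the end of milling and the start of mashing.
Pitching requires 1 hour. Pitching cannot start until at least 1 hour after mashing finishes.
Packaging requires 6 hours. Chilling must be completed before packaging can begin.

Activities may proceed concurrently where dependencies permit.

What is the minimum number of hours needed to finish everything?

21

Milling waits on its own release at hour 1, so it starts at hour 1 and finishes at 1 + 6 = hour 7.
Primary fermentation cannot begin until milling (finishes hour 7). It runs from hour 7 to 7 + 3 = hour 10.
Mashing waits on milling (finishes hour 7, plus 2-hour gap → hour 9), so it starts at hour 9 and finishes at 9 + 5 = hour 14.
Conditioning has to wait for milling (finishes hour 7); mashing (finishes hour 14). The latest of these is hour 14, so conditioning runs hour 14 to 14 + 2 = hour 16.
Pitching waits on mashing (finishes hour 14, plus 1-hour gap → hour 15), so it starts at hour 15 and finishes at 15 + 1 = hour 16.
For chilling: mashing (finishes hour 14); milling (finishes hour 7). Taking the maximum gives a start of hour 14, and it finishes at 14 + 1 = hour 15.
Packaging cannot begin until chilling (finishes hour 15). It runs from hour 15 to 15 + 6 = hour 21.
All tasks are finished once the last one completes. Finish times: Milling at 7, Mashing at 14, Chilling at 15, Pitching at 16, Primary fermentation at 10, Conditioning at 16, Packaging at 21. The latest is hour 21.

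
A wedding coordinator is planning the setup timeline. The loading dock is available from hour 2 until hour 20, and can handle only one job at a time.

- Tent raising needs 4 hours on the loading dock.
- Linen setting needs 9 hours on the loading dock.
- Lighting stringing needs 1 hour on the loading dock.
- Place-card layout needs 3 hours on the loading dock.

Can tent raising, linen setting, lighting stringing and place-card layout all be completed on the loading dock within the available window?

Yes

The loading dock window is 20 − 2 = 18 hours.
Running back to back, the jobs need 4 + 9 + 1 + 3 = 17 hours on the loading dock.
Since 17 ≤ 18, they fit within the window.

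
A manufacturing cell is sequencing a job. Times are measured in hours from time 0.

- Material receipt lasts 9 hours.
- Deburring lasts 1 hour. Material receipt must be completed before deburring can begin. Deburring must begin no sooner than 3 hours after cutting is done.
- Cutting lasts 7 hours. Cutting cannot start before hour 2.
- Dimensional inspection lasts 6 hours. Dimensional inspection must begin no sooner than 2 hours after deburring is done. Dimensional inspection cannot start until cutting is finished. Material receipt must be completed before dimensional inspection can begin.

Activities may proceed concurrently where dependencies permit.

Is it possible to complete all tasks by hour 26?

Yes

After its own release at hour 2, cutting can start at hour 2 and finishes at hour 9.
Nothing blocks material receipt, so it runs from hour 0 to hour 9.
Deburring needs all of material receipt (finishes hour 9); cutting (finishes hour 9, plus 3-hour gap → hour 12). That puts its earliest start at hour 12; it finishes at 12 + 1 = hour 13.
Dimensional inspection has to wait for deburring (finishes hour 13, plus 2-hour gap → hour 15); cutting (finishes hour 9); material receipt (finishes hour 9). The latest of these is hour 15, so dimensional inspection runs hour 15 to 15 + 6 = hour 21.
Every task is finished by hour 21, which is no later than the deadline of 26, so the schedule is feasible.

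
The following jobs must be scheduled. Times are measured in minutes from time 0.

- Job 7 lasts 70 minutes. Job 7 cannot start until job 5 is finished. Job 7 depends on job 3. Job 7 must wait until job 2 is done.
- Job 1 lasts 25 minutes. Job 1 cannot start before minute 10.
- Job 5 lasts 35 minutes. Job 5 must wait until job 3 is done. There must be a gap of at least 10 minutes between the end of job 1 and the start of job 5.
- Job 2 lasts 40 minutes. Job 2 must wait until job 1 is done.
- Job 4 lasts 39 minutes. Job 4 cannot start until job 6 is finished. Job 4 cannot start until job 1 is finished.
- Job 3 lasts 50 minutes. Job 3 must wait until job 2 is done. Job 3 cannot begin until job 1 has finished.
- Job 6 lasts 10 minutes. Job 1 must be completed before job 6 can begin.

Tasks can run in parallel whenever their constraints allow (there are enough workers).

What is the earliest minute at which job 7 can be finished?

Job 1 waits on its own release at minute 10, so it starts at minute 10 and finishes at 10 + 25 = minute 35.
After job 1 (finishes minute 35), job 2 can start at minute 35 and finishes at minute 75.
Job 3 cannot start until job 2 (finishes minute 75); job 1 (finishes minute 35). The controlling bound is minute 75, so job 3 finishes at 75 + 50 = minute 125.
Job 5 cannot start until job 3 (finishes minute 125); job 1 (finishes minute 35, plus 10-minute gap → minute 45). The controlling bound is minute 125, so job 5 finishes at 125 + 35 = minute 160.
Job 7 cannot start until job 5 (finishes minute 160); job 3 (finishes minute 125); job 2 (finishes minute 75). The controlling bound is minute 160, so job 7 finishes at 160 + 70 = minute 230.

230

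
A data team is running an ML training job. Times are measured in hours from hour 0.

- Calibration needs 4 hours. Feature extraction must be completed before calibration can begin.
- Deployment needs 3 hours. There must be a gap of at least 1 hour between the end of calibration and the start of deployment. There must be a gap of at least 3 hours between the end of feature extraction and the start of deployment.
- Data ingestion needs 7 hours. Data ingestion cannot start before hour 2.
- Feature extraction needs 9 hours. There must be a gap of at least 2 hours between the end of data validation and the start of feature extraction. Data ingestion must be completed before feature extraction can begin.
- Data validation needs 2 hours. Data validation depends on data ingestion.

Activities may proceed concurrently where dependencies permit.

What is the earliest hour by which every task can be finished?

Data ingestion cannot begin until its own release at hour 2. It runs from hour 2 to 2 + 7 = hour 9.
After data ingestion (finishes hour 9), data validation can start at hour 9 and finishes at hour 11.
Feature extraction needs all of data validation (finishes hour 11, plus 2-hour gap → hour 13); data ingestion (finishes hour 9). That puts its earliest start at hour 13; it finishes at 13 + 9 = hour 22.
Calibration waits on feature extraction (finishes hour 22), so it starts at hour 22 and finishes at 22 + 4 = hour 26.
Deployment cannot start until calibration (finishes hour 26, plus 1-hour gap → hour 27); feature extraction (finishes hour 22, plus 3-hour gap → hour 25). The controlling bound is hour 27, so deployment finishes at 27 + 3 = hour 30.
All tasks are finished once the last one completes. Finish times: Data ingestion at 9, Data validation at 11, Feature extraction at 22, Calibration at 26, Deployment at 30. The latest is hour 30.

30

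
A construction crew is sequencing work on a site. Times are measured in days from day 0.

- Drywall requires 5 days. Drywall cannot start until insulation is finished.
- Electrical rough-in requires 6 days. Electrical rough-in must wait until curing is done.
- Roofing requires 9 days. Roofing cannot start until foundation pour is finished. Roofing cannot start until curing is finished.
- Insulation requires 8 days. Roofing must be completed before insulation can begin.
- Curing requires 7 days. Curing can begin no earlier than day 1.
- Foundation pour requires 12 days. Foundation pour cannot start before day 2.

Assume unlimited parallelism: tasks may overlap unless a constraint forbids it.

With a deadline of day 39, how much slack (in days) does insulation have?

Curing cannot begin until its own release at day 1. It runs from day 1 to 1 + 7 = day 8.
After its own release at day 2, foundation pour can start at day 2 and finishes at day 14.
Roofing has to wait for foundation pour (finishes day 14); curing (finishes day 8). The latest of these is day 14, so roofing runs day 14 to 14 + 9 = day 23.
After roofing (finishes day 23), insulation can start at day 23 and finishes at day 31.

Working backward from the deadline:
Drywall has no dependents, so it just needs to finish by day 39. Starting by 39 − 5 = day 34 achieves that.
Since drywall (must start by day 34) depends on it, insulation must finish by day 34. Backing off its 8-day duration gives a latest start of day 26.
So insulation can start as early as day 23 and as late as day 26, giving 26 − 23 = 3 days of slack.

3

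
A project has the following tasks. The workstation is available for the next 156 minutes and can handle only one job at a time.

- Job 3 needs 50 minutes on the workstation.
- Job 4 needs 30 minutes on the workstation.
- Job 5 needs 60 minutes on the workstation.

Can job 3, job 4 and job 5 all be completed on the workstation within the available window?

Running back to back, the jobs need 50 + 30 + 60 = 140 minutes on the workstation.
Since 140 ≤ 156, they fit within the window.

Yes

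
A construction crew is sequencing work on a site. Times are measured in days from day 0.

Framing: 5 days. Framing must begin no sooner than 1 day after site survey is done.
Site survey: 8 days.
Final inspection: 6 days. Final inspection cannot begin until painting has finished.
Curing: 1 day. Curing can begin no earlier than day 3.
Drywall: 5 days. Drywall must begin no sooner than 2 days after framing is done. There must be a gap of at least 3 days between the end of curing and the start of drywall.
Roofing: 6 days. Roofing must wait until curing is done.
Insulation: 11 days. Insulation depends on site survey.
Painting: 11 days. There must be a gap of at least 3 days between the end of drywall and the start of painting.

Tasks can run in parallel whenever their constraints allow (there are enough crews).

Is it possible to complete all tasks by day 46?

After its own release at day 3, curing can start at day 3 and finishes at day 4.
After curing (finishes day 4), roofing can start at day 4 and finishes at day 10.
Nothing blocks site survey, so it runs from day 0 to day 8.
Insulation cannot begin until site survey (finishes day 8). It runs from day 8 to 8 + 11 = day 19.
Framing waits on site survey (finishes day 8, plus 1-day gap → day 9), so it starts at day 9 and finishes at 9 + 5 = day 14.
For drywall: framing (finishes day 14, plus 2-day gap → day 16); curing (finishes day 4, plus 3-day gap → day 7). Taking the maximum gives a start of day 16, and it finishes at 16 + 5 = day 21.
Painting waits on drywall (finishes day 21, plus 3-day gap → day 24), so it starts at day 24 and finishes at 24 + 11 = day 35.
After painting (finishes day 35), final inspection can start at day 35 and finishes at day 41.
Every task is finished by day 41, which is no later than the deadline of 46, so the schedule is feasible.

Yes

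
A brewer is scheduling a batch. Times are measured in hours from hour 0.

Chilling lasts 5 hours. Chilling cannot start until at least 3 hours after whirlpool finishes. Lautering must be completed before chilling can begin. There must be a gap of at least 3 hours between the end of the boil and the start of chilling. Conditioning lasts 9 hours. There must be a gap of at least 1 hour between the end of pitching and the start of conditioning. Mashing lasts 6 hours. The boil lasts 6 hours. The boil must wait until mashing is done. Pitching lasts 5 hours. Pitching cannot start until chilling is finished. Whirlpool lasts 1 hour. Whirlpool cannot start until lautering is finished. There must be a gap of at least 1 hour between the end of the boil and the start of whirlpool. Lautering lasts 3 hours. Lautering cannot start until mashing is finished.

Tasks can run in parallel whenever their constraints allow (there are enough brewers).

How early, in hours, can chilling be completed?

Mashing has no prerequisites, so it starts at hour 0 and finishes at hour 6.
The boil waits on mashing (finishes hour 6), so it starts at hour 6 and finishes at 6 + 6 = hour 12.
Lautering cannot begin until mashing (finishes hour 6). It runs from hour 6 to 6 + 3 = hour 9.
Whirlpool has to wait for lautering (finishes hour 9); the boil (finishes hour 12, plus 1-hour gap → hour 13). The latest of these is hour 13, so whirlpool runs hour 13 to 13 + 1 = hour 14.
Chilling needs all of whirlpool (finishes hour 14, plus 3-hour gap → hour 17); lautering (finishes hour 9); the boil (finishes hour 12, plus 3-hour gap → hour 15). That puts its earliest start at hour 17; it finishes at 17 + 5 = hour 22.

22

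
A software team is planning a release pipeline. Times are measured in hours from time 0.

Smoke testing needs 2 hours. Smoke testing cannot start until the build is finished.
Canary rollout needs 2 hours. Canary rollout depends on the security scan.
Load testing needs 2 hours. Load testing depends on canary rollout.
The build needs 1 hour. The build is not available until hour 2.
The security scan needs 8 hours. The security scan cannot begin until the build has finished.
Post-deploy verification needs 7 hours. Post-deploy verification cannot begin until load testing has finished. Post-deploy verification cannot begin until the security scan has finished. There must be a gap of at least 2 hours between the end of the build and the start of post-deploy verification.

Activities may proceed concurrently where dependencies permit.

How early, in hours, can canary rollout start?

11

The build waits on its own release at hour 2, so it starts at hour 2 and finishes at 2 + 1 = hour 3.
The security scan waits on the build (finishes hour 3), so it starts at hour 3 and finishes at 3 + 8 = hour 11.
Canary rollout waits on the security scan (finishes hour 11), so the earliest it can start is hour 11.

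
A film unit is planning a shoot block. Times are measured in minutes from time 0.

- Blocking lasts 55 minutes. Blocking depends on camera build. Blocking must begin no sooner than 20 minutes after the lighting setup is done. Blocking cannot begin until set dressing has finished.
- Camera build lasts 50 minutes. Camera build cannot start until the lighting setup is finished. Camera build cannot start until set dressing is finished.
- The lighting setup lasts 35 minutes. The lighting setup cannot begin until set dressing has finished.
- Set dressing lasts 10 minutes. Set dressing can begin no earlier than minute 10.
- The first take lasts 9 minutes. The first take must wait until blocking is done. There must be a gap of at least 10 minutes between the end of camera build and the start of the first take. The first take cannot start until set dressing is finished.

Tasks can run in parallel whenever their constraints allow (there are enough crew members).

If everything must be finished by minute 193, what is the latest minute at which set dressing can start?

34

Nothing follows the first take; the deadline of minute 193 is its only limit. It must start by 193 − 9 = minute 184.
Blocking has to be done before the first take (must start by minute 184). That means finishing by minute 184, i.e. starting by 184 − 55 = minute 129.
Camera build must finish in time for blocking (must start by minute 129); the first take (must start by minute 184, minus 10-minute gap → minute 174). The tightest is minute 129, so camera build must start by 129 − 50 = minute 79.
For the lighting setup: camera build (must start by minute 79); blocking (must start by minute 129, minus 20-minute gap → minute 109). The most restrictive is minute 79; with a 35-minute duration, the lighting setup must start by minute 44.
Set dressing feeds the lighting setup (must start by minute 44); camera build (must start by minute 79); blocking (must start by minute 129); the first take (must start by minute 184). Taking the minimum, set dressing must finish by minute 44 and start by 44 − 10 = minute 34.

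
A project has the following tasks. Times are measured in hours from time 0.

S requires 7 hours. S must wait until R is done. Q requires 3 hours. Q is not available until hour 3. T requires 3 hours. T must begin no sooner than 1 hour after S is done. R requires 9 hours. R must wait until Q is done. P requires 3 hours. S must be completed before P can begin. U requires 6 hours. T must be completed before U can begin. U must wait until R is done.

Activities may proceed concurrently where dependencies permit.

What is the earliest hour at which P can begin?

Q cannot begin until its own release at hour 3. It runs from hour 3 to 3 + 3 = hour 6.
R waits on Q (finishes hour 6), so it starts at hour 6 and finishes at 6 + 9 = hour 15.
After R (finishes hour 15), S can start at hour 15 and finishes at hour 22.
P waits on S (finishes hour 22), so the earliest it can start is hour 22.

22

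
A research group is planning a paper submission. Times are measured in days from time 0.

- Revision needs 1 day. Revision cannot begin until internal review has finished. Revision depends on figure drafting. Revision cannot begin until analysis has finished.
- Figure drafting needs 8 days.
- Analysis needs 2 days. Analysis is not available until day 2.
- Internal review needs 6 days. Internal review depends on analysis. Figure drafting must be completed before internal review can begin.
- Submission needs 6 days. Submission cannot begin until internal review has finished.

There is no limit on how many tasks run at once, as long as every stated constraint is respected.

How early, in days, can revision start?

Figure drafting can start immediately at day 0; it finishes at day 8.
After its own release at day 2, analysis can start at day 2 and finishes at day 4.
Internal review has to wait for analysis (finishes day 4); figure drafting (finishes day 8). The latest of these is day 8, so internal review runs day 8 to 8 + 6 = day 14.
Revision waits on internal review (finishes day 14); figure drafting (finishes day 8); analysis (finishes day 4). The latest of these is day 14, which is the earliest revision can start.

14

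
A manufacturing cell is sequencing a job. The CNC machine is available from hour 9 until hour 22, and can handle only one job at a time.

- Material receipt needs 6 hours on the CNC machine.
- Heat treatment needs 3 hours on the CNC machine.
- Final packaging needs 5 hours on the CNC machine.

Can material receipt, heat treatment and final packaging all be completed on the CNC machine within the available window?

The CNC machine window is 22 − 9 = 13 hours.
Running back to back, the jobs need 6 + 3 + 5 = 14 hours on the CNC machine.
Since 14 > 13, they cannot all fit.

No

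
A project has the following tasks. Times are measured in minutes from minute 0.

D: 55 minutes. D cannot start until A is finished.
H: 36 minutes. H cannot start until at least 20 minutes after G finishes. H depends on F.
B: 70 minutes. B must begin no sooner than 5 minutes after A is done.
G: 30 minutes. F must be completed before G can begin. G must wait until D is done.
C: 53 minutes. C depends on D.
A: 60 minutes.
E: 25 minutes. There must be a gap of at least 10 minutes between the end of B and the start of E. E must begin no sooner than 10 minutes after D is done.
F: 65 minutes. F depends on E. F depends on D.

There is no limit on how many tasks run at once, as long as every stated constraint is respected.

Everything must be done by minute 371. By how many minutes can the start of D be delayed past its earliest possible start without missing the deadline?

A has no prerequisites, so it starts at minute 0 and finishes at minute 60.
D waits on A (finishes minute 60), so it starts at minute 60 and finishes at 60 + 55 = minute 115.

Working backward from the deadline:
To finish by minute 371, H (duration 36) must start no later than minute 335.
Since H (must start by minute 335, minus 20-minute gap → minute 315) depends on it, G must finish by minute 315. Backing off its 30-minute duration gives a latest start of minute 285.
F has several dependents: G (must start by minute 285); H (must start by minute 335). The earliest of those limits is minute 285, so F must start by 285 − 65 = minute 220.
Since F (must start by minute 220) depends on it, E must finish by minute 220. Backing off its 25-minute duration gives a latest start of minute 195.
C has no dependents, so it just needs to finish by minute 371. Starting by 371 − 53 = minute 318 achieves that.
D must finish in time for C (must start by minute 318); E (must start by minute 195, minus 10-minute gap → minute 185); F (must start by minute 220); G (must start by minute 285). The tightest is minute 185, so D must start by 185 − 55 = minute 130.
So D can start as early as minute 60 and as late as minute 130, giving 130 − 60 = 70 minutes of slack.

70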